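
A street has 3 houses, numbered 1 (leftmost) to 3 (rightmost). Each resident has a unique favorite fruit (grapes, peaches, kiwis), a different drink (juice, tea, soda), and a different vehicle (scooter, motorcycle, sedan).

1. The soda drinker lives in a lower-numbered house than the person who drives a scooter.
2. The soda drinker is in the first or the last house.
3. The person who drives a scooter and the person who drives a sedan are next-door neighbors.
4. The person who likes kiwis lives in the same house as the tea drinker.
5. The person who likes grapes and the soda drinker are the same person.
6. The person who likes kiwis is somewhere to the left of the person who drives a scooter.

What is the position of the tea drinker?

By clue 2, the soda drinker is in house 1.
By clue 5, the person who likes grapes is in house 1.
The only favorite fruit still possible for house 2 is kiwis.
So house 3 gets peaches for favorite fruit.
By clue 4, the tea drinker is in house 2.
By clue 6, the person who drives a scooter is in house 3.
That leaves juice as the drink for house 3.
Clue 3 places the person who drives a sedan in house 2.
That leaves motorcycle as the vehicle for house 1.
So: house 1 = grapes/soda/motorcycle, house 2 = kiwis/tea/sedan, house 3 = peaches/juice/scooter.

2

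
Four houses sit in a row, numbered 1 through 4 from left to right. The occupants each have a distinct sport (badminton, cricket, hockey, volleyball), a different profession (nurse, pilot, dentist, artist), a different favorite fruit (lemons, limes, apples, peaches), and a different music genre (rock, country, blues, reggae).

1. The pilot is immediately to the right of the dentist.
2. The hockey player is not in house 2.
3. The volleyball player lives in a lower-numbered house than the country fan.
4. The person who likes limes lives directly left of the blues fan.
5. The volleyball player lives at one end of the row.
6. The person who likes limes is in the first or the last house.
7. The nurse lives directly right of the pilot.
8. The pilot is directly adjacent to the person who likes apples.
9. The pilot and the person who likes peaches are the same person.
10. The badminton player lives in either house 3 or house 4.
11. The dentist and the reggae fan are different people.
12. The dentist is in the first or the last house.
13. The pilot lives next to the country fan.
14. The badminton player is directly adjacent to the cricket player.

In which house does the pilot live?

2

Clue 5: the volleyball player is in house 1.
From clue 6, the person who likes limes must be in house 1.
By clue 12, the dentist is in house 1.
That leaves cricket as the sport for house 2.
From clue 1, the pilot must be in house 2.
Clue 4: the blues fan is in house 2.
The nurse is in house 3 (clue 7).
The person who likes apples is in house 3 (clue 8).
The person who likes peaches is in house 2 (clue 9).
Clue 13: the country fan is in house 3.
By clue 14, the badminton player is in house 3.
House 4's sport must be hockey (nothing else left).
That leaves artist as the profession for house 4.
So house 4 gets lemons for favorite fruit.
House 1's music genre must be rock (nothing else left).
House 4 music genre: only reggae fits.
So: house 1 = volleyball/dentist/limes/rock, house 2 = cricket/pilot/peaches/blues, house 3 = badminton/nurse/apples/country, house 4 = hockey/artist/lemons/reggae.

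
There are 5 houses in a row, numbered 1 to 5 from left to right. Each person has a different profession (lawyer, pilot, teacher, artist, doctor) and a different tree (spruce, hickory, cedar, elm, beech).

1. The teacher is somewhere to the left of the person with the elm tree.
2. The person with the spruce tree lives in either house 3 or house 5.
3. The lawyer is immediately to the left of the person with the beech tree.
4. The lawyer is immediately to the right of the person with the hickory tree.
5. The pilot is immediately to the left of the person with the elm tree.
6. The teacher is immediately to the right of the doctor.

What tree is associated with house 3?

spruce

House 5 profession: only artist fits.
House 1 profession: only doctor fits.
The teacher is in house 2 (clue 6).
House 1 tree: only cedar fits.
House 2 tree: only hickory fits.
House 3 tree: only spruce fits.
Clue 4 places the lawyer in house 3.
So house 4 gets pilot for profession.
By clue 3, the person with the beech tree is in house 4.
Clue 5: the person with the elm tree is in house 5.
So: house 1 = doctor/cedar, house 2 = teacher/hickory, house 3 = lawyer/spruce, house 4 = pilot/beech, house 5 = artist/elm.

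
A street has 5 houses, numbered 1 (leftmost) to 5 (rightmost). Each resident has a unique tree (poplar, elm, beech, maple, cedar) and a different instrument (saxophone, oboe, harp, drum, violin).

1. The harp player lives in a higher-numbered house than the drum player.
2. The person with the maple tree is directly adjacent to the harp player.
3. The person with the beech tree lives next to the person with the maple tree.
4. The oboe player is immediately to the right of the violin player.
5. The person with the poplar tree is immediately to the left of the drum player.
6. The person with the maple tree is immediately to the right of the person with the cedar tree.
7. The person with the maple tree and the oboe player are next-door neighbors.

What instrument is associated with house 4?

violin

The person with the poplar tree is narrowed to house 1 or 2 or 3; consider each.
Placing it in house 2 and house 3 leads to a contradiction, so it's in house 1.
Clue 5: the drum player is in house 2.
So house 1 gets saxophone for instrument.
The oboe player is narrowed to house 4 or 5; consider each.
Placing it in house 4 leads to a contradiction, so it's in house 5.
The violin player is in house 4 (clue 4).
Clue 7: the person with the maple tree is in house 4.
The only instrument still possible for house 3 is harp.
Clue 6: the person with the cedar tree is in house 3.
House 2 tree: only elm fits.
The only tree still possible for house 5 is beech.
So: house 1 = poplar/saxophone, house 2 = elm/drum, house 3 = cedar/harp, house 4 = maple/violin, house 5 = beech/oboe.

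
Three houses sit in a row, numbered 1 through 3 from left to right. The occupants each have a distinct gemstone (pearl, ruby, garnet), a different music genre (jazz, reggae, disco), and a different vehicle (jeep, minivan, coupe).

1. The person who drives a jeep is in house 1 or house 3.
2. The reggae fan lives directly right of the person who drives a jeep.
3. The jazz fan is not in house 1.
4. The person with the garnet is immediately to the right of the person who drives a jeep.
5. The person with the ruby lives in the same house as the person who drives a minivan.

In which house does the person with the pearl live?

From clue 2, the reggae fan must be in house 2.
By clue 2, the person who drives a jeep is in house 1.
By clue 4, the person with the garnet is in house 2.
So house 1 gets disco for music genre.
That leaves jazz as the music genre for house 3.
By clue 5, the person with the ruby is in house 3.
The person who drives a minivan is in house 3 (clue 5).
So house 1 gets pearl for gemstone.
House 2 vehicle: only coupe fits.
So: house 1 = pearl/disco/jeep, house 2 = garnet/reggae/coupe, house 3 = ruby/jazz/minivan.

1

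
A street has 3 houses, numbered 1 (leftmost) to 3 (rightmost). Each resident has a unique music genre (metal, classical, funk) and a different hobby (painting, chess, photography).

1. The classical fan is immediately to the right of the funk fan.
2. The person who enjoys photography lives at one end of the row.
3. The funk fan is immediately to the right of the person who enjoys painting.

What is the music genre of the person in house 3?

classical

The funk fan is in house 2 (clue 3).
By clue 3, the person who enjoys painting is in house 1.
House 1's music genre must be metal (nothing else left).
House 3 music genre: only classical fits.
So house 2 gets chess for hobby.
The only hobby still possible for house 3 is photography.
So: house 1 = metal/painting, house 2 = funk/chess, house 3 = classical/photography.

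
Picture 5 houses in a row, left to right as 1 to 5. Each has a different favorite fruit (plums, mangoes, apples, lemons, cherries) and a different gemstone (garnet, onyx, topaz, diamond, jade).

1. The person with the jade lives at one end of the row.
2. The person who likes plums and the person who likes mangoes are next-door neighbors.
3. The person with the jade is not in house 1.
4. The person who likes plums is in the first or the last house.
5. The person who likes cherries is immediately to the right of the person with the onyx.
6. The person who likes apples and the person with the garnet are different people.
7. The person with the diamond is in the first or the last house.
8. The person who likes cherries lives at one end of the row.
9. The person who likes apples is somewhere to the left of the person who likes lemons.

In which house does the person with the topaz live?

3

Clue 3 places the person with the jade in house 5.
Clue 8 places the person who likes cherries in house 5.
Clue 2 places the person who likes mangoes in house 2.
Clue 5 places the person with the onyx in house 4.
The only favorite fruit still possible for house 1 is plums.
The only favorite fruit still possible for house 3 is apples.
The only favorite fruit still possible for house 4 is lemons.
The only gemstone still possible for house 1 is diamond.
Clue 6: the person with the garnet is in house 2.
The only gemstone still possible for house 3 is topaz.
So: house 1 = plums/diamond, house 2 = mangoes/garnet, house 3 = apples/topaz, house 4 = lemons/onyx, house 5 = cherries/jade.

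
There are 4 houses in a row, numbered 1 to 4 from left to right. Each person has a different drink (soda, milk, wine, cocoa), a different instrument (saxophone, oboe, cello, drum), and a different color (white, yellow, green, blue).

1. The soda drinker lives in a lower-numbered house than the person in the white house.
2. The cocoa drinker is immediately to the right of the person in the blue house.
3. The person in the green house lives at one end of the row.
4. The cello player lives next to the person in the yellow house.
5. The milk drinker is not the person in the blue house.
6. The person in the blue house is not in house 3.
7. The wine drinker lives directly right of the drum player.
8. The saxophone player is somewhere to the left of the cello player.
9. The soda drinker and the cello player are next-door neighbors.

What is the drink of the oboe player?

The cocoa drinker is narrowed to house 2 or 3; consider each.
Placing it in house 3 leads to a contradiction, so it's in house 2.
Clue 2: the person in the blue house is in house 1.
House 1's drink must be soda (nothing else left).
Clue 9: the cello player is in house 2.
House 3 instrument: only drum fits.
House 4's instrument must be oboe (nothing else left).
House 4 color: only green fits.
The person in the yellow house is in house 3 (clue 4).
The wine drinker is in house 4 (clue 7).
That leaves milk as the drink for house 3.
That leaves saxophone as the instrument for house 1.
So house 2 gets white for color.
So: house 1 = soda/saxophone/blue, house 2 = cocoa/cello/white, house 3 = milk/drum/yellow, house 4 = wine/oboe/green.

wine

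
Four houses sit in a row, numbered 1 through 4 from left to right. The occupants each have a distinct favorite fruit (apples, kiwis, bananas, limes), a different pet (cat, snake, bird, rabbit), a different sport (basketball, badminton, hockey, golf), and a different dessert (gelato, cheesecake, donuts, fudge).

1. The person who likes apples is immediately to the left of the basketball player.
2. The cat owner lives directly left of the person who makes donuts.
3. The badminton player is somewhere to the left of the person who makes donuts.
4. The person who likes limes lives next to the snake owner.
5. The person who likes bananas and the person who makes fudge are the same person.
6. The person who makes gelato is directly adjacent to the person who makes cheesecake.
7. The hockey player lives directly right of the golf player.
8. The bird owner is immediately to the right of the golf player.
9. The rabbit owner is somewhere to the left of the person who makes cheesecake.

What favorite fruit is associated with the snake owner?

kiwis

The person who likes apples is narrowed to house 1 or 2 or 3; consider each.
Placing it in house 2 and house 3 leads to a contradiction, so it's in house 1.
Clue 1 places the basketball player in house 2.
The only sport still possible for house 4 is hockey.
By clue 7, the golf player is in house 3.
From clue 8, the bird owner must be in house 4.
So house 1 gets badminton for sport.
The only dessert still possible for house 1 is gelato.
From clue 6, the person who makes cheesecake must be in house 2.
The rabbit owner is in house 1 (clue 9).
The person who likes bananas is narrowed to house 3 or 4; consider each.
Placing it in house 3 leads to a contradiction, so it's in house 4.
Clue 5 places the person who makes fudge in house 4.
House 3 dessert: only donuts fits.
Clue 2 places the cat owner in house 2.
House 3's pet must be snake (nothing else left).
By clue 4, the person who likes limes is in house 2.
That leaves kiwis as the favorite fruit for house 3.
So: house 1 = apples/rabbit/badminton/gelato, house 2 = limes/cat/basketball/cheesecake, house 3 = kiwis/snake/golf/donuts, house 4 = bananas/bird/hockey/fudge.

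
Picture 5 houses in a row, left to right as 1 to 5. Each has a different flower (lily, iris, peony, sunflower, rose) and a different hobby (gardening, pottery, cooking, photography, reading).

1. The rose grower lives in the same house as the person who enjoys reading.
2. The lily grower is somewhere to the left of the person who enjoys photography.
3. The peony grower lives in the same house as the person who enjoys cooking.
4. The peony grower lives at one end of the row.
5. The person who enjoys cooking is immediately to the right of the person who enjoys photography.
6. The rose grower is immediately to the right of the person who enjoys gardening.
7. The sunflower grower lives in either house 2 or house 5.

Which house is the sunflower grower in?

2

From clue 3, the peony grower must be in house 5.
From clue 3, the person who enjoys cooking must be in house 5.
By clue 5, the person who enjoys photography is in house 4.
So house 2 gets sunflower for flower.
The rose grower is in house 3 (clue 1).
Clue 1: the person who enjoys reading is in house 3.
Clue 6: the person who enjoys gardening is in house 2.
House 4 flower: only iris fits.
That leaves pottery as the hobby for house 1.
House 1's flower must be lily (nothing else left).
So: house 1 = lily/pottery, house 2 = sunflower/gardening, house 3 = rose/reading, house 4 = iris/photography, house 5 = peony/cooking.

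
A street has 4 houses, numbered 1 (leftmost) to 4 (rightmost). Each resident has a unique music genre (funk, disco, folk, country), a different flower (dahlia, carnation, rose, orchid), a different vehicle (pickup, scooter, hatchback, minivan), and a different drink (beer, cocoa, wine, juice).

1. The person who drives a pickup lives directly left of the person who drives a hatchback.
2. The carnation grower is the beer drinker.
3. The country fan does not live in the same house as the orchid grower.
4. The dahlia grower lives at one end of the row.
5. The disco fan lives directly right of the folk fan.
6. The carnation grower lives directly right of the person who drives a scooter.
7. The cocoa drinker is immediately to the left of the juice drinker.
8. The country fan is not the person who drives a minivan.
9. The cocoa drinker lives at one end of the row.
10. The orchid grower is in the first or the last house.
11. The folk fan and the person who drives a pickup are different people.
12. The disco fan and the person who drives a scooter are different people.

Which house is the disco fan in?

3

Clue 9: the cocoa drinker is in house 1.
Clue 7 places the juice drinker in house 2.
House 2's flower must be rose (nothing else left).
House 3 flower: only carnation fits.
From clue 2, the beer drinker must be in house 3.
Clue 6: the person who drives a scooter is in house 2.
That leaves wine as the drink for house 4.
From clue 1, the person who drives a pickup must be in house 3.
By clue 1, the person who drives a hatchback is in house 4.
Clue 11 places the folk fan in house 2.
That leaves minivan as the vehicle for house 1.
By clue 5, the disco fan is in house 3.
The only music genre still possible for house 1 is funk.
House 4 music genre: only country fits.
The orchid grower is in house 1 (clue 3).
House 4 flower: only dahlia fits.
So: house 1 = funk/orchid/minivan/cocoa, house 2 = folk/rose/scooter/juice, house 3 = disco/carnation/pickup/beer, house 4 = country/dahlia/hatchback/wine.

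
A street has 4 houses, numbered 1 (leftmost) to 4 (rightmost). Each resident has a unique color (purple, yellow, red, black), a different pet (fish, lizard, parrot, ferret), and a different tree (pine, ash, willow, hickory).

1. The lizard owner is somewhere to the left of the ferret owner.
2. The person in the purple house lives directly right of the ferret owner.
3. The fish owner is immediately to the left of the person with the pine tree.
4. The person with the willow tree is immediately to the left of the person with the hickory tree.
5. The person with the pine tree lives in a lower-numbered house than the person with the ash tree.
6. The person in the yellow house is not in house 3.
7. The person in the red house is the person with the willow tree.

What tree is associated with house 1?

House 4 pet: only parrot fits.
The only tree still possible for house 1 is willow.
Clue 4 places the person with the hickory tree in house 2.
From clue 7, the person in the red house must be in house 1.
House 3's pet must be ferret (nothing else left).
House 4 tree: only ash fits.
Clue 2: the person in the purple house is in house 4.
From clue 3, the fish owner must be in house 2.
House 2 color: only yellow fits.
The only color still possible for house 3 is black.
House 1's pet must be lizard (nothing else left).
The only tree still possible for house 3 is pine.
So: house 1 = red/lizard/willow, house 2 = yellow/fish/hickory, house 3 = black/ferret/pine, house 4 = purple/parrot/ash.

willow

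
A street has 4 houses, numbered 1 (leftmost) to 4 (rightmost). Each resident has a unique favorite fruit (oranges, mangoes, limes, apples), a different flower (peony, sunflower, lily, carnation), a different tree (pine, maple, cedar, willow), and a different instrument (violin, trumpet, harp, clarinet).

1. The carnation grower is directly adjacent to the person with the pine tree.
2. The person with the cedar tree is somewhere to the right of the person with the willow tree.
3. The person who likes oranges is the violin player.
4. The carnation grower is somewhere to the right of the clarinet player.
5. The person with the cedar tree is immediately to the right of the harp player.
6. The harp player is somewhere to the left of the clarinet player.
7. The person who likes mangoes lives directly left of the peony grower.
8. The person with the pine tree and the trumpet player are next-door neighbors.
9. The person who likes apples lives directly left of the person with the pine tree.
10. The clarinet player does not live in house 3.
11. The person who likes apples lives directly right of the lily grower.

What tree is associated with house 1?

willow

From clue 10, the clarinet player must be in house 2.
From clue 5, the person with the cedar tree must be in house 2.
House 1's instrument must be harp (nothing else left).
Clue 2: the person with the willow tree is in house 1.
The person who likes apples is narrowed to house 2 or 3; consider each.
Placing it in house 3 leads to a contradiction, so it's in house 2.
The person with the pine tree is in house 3 (clue 9).
From clue 11, the lily grower must be in house 1.
So house 4 gets maple for tree.
From clue 1, the carnation grower must be in house 4.
Clue 8: the trumpet player is in house 4.
That leaves sunflower as the flower for house 3.
That leaves violin as the instrument for house 3.
The person who likes oranges is in house 3 (clue 3).
Clue 7: the person who likes mangoes is in house 1.
The only favorite fruit still possible for house 4 is limes.
House 2's flower must be peony (nothing else left).
So: house 1 = mangoes/lily/willow/harp, house 2 = apples/peony/cedar/clarinet, house 3 = oranges/sunflower/pine/violin, house 4 = limes/carnation/maple/trumpet.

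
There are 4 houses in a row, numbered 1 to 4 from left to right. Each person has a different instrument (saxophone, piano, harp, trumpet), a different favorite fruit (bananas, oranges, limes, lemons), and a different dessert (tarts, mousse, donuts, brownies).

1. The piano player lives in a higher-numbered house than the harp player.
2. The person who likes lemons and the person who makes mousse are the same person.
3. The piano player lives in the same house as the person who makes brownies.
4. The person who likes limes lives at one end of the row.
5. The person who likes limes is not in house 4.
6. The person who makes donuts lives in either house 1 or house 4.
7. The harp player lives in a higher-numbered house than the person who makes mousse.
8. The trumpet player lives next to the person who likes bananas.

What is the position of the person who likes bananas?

Clue 5 places the person who likes limes in house 1.
Clue 2 places the person who likes lemons in house 2.
From clue 2, the person who makes mousse must be in house 2.
Clue 7: the harp player is in house 3.
The person who makes brownies is in house 4 (clue 3).
From clue 8, the person who likes bananas must be in house 3.
That leaves saxophone as the instrument for house 1.
So house 2 gets trumpet for instrument.
So house 4 gets piano for instrument.
House 4's favorite fruit must be oranges (nothing else left).
The only dessert still possible for house 3 is tarts.
House 1's dessert must be donuts (nothing else left).
So: house 1 = saxophone/limes/donuts, house 2 = trumpet/lemons/mousse, house 3 = harp/bananas/tarts, house 4 = piano/oranges/brownies.

3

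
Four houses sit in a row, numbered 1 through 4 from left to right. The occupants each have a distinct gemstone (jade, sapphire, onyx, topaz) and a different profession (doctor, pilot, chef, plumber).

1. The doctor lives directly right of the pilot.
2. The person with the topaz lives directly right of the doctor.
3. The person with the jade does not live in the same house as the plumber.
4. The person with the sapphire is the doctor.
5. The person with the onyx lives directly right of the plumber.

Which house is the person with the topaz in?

3

That leaves jade as the gemstone for house 1.
So house 4 gets chef for profession.
That leaves sapphire as the gemstone for house 2.
House 1 profession: only pilot fits.
The doctor is in house 2 (clue 1).
From clue 2, the person with the topaz must be in house 3.
The only gemstone still possible for house 4 is onyx.
House 3's profession must be plumber (nothing else left).
So: house 1 = jade/pilot, house 2 = sapphire/doctor, house 3 = topaz/plumber, house 4 = onyx/chef.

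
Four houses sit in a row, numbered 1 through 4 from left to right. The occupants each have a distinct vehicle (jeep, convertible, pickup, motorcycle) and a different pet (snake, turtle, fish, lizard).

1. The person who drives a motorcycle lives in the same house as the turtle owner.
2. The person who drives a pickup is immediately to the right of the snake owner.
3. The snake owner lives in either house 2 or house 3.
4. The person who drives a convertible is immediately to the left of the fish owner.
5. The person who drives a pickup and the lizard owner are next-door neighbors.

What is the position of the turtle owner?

1

The only pet still possible for house 1 is turtle.
By clue 1, the person who drives a motorcycle is in house 1.
The person who drives a convertible is narrowed to house 2 or 3; consider each.
Placing it in house 3 leads to a contradiction, so it's in house 2.
By clue 4, the fish owner is in house 3.
That leaves lizard as the pet for house 4.
By clue 2, the person who drives a pickup is in house 3.
The only vehicle still possible for house 4 is jeep.
The only pet still possible for house 2 is snake.
So: house 1 = motorcycle/turtle, house 2 = convertible/snake, house 3 = pickup/fish, house 4 = jeep/lizard.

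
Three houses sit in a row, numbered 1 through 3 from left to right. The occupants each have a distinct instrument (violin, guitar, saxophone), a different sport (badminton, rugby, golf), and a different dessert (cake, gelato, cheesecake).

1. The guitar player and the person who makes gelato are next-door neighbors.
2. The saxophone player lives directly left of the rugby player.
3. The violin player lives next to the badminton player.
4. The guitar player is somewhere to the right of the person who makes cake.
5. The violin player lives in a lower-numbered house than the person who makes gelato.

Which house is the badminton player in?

House 3 instrument: only guitar fits.
Clue 1 places the person who makes gelato in house 2.
Clue 5: the violin player is in house 1.
That leaves saxophone as the instrument for house 2.
That leaves cheesecake as the dessert for house 3.
By clue 2, the rugby player is in house 3.
By clue 3, the badminton player is in house 2.
The only sport still possible for house 1 is golf.
House 1 dessert: only cake fits.
So: house 1 = violin/golf/cake, house 2 = saxophone/badminton/gelato, house 3 = guitar/rugby/cheesecake.

2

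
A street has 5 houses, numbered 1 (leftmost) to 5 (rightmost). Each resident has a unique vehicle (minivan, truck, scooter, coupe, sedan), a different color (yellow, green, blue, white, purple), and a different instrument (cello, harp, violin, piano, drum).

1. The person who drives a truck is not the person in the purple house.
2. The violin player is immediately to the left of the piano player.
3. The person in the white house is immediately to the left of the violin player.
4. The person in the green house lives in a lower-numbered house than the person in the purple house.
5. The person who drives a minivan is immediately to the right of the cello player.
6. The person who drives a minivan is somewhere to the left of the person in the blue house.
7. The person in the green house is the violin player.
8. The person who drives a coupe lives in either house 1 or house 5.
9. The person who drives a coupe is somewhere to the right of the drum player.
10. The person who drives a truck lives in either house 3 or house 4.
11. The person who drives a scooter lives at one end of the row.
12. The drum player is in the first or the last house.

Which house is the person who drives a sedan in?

Clue 9: the person who drives a coupe is in house 5.
Clue 12 places the drum player in house 1.
House 1 vehicle: only scooter fits.
The only vehicle still possible for house 2 is sedan.
The person who drives a minivan is narrowed to house 3 or 4; consider each.
Placing it in house 4 leads to a contradiction, so it's in house 3.
By clue 5, the cello player is in house 2.
House 4's vehicle must be truck (nothing else left).
So house 1 gets yellow for color.
The only color still possible for house 2 is white.
By clue 3, the violin player is in house 3.
Clue 4: the person in the purple house is in house 5.
Clue 7: the person in the green house is in house 3.
The only color still possible for house 4 is blue.
The piano player is in house 4 (clue 2).
So house 5 gets harp for instrument.
So: house 1 = scooter/yellow/drum, house 2 = sedan/white/cello, house 3 = minivan/green/violin, house 4 = truck/blue/piano, house 5 = coupe/purple/harp.

2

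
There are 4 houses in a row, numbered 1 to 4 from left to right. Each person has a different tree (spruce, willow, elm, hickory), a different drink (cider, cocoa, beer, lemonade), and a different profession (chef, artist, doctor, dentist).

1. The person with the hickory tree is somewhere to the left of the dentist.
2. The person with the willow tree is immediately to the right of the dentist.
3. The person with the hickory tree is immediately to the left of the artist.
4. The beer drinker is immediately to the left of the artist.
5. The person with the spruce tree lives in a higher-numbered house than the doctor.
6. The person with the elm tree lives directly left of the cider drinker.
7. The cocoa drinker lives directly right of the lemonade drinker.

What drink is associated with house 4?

cider

House 4's profession must be chef (nothing else left).
The only profession still possible for house 1 is doctor.
The person with the hickory tree is narrowed to house 1 or 2; consider each.
Placing it in house 2 leads to a contradiction, so it's in house 1.
Clue 3: the artist is in house 2.
The beer drinker is in house 1 (clue 4).
House 3 profession: only dentist fits.
Clue 2 places the person with the willow tree in house 4.
The only drink still possible for house 2 is lemonade.
Clue 7: the cocoa drinker is in house 3.
The only drink still possible for house 4 is cider.
Clue 6 places the person with the elm tree in house 3.
The only tree still possible for house 2 is spruce.
So: house 1 = hickory/beer/doctor, house 2 = spruce/lemonade/artist, house 3 = elm/cocoa/dentist, house 4 = willow/cider/chef.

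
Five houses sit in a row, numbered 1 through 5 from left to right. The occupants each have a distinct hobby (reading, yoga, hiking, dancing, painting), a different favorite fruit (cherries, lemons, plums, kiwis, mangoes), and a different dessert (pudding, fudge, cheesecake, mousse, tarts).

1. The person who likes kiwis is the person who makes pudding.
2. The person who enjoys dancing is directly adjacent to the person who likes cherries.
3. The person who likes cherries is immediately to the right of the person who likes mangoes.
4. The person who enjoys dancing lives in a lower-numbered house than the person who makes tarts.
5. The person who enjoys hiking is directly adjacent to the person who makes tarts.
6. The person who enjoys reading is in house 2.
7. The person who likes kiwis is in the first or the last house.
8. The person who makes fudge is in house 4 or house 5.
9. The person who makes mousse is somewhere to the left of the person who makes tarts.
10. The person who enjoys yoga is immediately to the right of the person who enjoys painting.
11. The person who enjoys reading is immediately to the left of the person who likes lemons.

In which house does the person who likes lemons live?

3

From clue 6, the person who enjoys reading must be in house 2.
The person who likes lemons is in house 3 (clue 11).
The person who enjoys painting is narrowed to house 3 or 4; consider each.
Placing it in house 3 leads to a contradiction, so it's in house 4.
Clue 10 places the person who enjoys yoga in house 5.
Clue 2: the person who likes cherries is in house 2.
The person who likes mangoes is in house 1 (clue 3).
House 4's favorite fruit must be plums (nothing else left).
House 5 favorite fruit: only kiwis fits.
By clue 1, the person who makes pudding is in house 5.
House 2's dessert must be tarts (nothing else left).
House 4's dessert must be fudge (nothing else left).
The person who enjoys dancing is in house 1 (clue 4).
By clue 9, the person who makes mousse is in house 1.
That leaves hiking as the hobby for house 3.
House 3's dessert must be cheesecake (nothing else left).
So: house 1 = dancing/mangoes/mousse, house 2 = reading/cherries/tarts, house 3 = hiking/lemons/cheesecake, house 4 = painting/plums/fudge, house 5 = yoga/kiwis/pudding.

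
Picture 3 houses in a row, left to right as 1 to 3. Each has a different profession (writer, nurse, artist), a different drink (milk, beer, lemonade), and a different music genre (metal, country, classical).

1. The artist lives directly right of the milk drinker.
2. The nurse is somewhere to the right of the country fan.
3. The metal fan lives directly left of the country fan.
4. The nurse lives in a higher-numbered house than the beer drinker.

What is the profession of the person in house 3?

From clue 3, the metal fan must be in house 1.
The country fan is in house 2 (clue 3).
The only profession still possible for house 1 is writer.
House 3's drink must be lemonade (nothing else left).
So house 3 gets classical for music genre.
Clue 2: the nurse is in house 3.
That leaves artist as the profession for house 2.
Clue 1: the milk drinker is in house 1.
That leaves beer as the drink for house 2.
So: house 1 = writer/milk/metal, house 2 = artist/beer/country, house 3 = nurse/lemonade/classical.

nurse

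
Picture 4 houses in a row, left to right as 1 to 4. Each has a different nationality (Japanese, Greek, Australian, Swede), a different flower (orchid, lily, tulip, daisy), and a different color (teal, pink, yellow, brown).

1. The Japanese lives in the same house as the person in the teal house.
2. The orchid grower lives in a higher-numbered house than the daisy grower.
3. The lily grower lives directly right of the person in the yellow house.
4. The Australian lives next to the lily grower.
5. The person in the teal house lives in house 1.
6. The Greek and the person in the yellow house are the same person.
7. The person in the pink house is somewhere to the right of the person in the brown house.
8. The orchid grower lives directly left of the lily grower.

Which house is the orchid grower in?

Clue 5 places the person in the teal house in house 1.
So house 4 gets pink for color.
The Japanese is in house 1 (clue 1).
The Greek is narrowed to house 2 or 3; consider each.
Placing it in house 3 leads to a contradiction, so it's in house 2.
Clue 6 places the person in the yellow house in house 2.
House 3's color must be brown (nothing else left).
From clue 3, the lily grower must be in house 3.
By clue 4, the Australian is in house 4.
From clue 8, the orchid grower must be in house 2.
That leaves Swede as the nationality for house 3.
House 1 flower: only daisy fits.
House 4's flower must be tulip (nothing else left).
So: house 1 = Japanese/daisy/teal, house 2 = Greek/orchid/yellow, house 3 = Swede/lily/brown, house 4 = Australian/tulip/pink.

2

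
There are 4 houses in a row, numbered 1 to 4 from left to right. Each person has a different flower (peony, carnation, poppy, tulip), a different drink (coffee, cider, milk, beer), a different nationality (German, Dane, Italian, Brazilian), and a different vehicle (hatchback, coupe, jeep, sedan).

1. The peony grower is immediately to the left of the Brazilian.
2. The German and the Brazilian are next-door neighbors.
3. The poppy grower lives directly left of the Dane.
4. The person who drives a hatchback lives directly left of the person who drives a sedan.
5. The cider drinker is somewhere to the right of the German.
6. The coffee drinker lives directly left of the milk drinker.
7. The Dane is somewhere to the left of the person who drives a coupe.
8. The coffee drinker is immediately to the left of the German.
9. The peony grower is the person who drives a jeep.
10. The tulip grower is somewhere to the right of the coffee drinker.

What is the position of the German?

House 1 nationality: only Italian fits.
House 4 nationality: only Brazilian fits.
From clue 1, the peony grower must be in house 3.
Clue 2 places the German in house 3.
The cider drinker is in house 4 (clue 5).
Clue 8: the coffee drinker is in house 2.
By clue 9, the person who drives a jeep is in house 3.
The only flower still possible for house 4 is tulip.
So house 1 gets beer for drink.
The only drink still possible for house 3 is milk.
The only nationality still possible for house 2 is Dane.
House 1 vehicle: only hatchback fits.
House 2's vehicle must be sedan (nothing else left).
House 4's vehicle must be coupe (nothing else left).
Clue 3: the poppy grower is in house 1.
House 2 flower: only carnation fits.
So: house 1 = poppy/beer/Italian/hatchback, house 2 = carnation/coffee/Dane/sedan, house 3 = peony/milk/German/jeep, house 4 = tulip/cider/Brazilian/coupe.

3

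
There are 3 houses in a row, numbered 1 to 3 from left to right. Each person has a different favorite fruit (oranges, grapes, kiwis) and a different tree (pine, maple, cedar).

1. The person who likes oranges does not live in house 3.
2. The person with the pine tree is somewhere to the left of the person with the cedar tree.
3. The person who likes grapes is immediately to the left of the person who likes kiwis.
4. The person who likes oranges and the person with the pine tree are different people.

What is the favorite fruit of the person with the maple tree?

House 3's favorite fruit must be kiwis (nothing else left).
By clue 3, the person who likes grapes is in house 2.
That leaves oranges as the favorite fruit for house 1.
Clue 4: the person with the pine tree is in house 2.
House 1's tree must be maple (nothing else left).
House 3's tree must be cedar (nothing else left).
So: house 1 = oranges/maple, house 2 = grapes/pine, house 3 = kiwis/cedar.

oranges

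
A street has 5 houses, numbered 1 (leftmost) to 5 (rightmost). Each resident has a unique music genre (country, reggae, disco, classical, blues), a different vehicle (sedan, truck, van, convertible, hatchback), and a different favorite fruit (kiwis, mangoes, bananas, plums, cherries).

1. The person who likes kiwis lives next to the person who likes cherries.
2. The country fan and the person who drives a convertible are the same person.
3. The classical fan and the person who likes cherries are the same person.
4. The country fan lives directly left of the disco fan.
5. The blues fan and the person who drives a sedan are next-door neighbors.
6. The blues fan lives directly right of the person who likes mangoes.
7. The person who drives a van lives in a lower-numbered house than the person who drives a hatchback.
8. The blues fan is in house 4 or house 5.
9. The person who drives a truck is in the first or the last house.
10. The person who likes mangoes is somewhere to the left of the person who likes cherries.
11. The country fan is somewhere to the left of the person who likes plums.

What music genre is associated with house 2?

disco

So house 1 gets bananas for favorite fruit.
That leaves plums as the favorite fruit for house 2.
The country fan is in house 1 (clue 11).
By clue 2, the person who drives a convertible is in house 1.
Clue 4: the disco fan is in house 2.
House 3 music genre: only reggae fits.
That leaves van as the vehicle for house 2.
So house 5 gets truck for vehicle.
The blues fan is narrowed to house 4 or 5; consider each.
Placing it in house 5 leads to a contradiction, so it's in house 4.
Clue 5 places the person who drives a sedan in house 3.
By clue 6, the person who likes mangoes is in house 3.
That leaves classical as the music genre for house 5.
So house 4 gets hatchback for vehicle.
The person who likes cherries is in house 5 (clue 3).
House 4 favorite fruit: only kiwis fits.
So: house 1 = country/convertible/bananas, house 2 = disco/van/plums, house 3 = reggae/sedan/mangoes, house 4 = blues/hatchback/kiwis, house 5 = classical/truck/cherries.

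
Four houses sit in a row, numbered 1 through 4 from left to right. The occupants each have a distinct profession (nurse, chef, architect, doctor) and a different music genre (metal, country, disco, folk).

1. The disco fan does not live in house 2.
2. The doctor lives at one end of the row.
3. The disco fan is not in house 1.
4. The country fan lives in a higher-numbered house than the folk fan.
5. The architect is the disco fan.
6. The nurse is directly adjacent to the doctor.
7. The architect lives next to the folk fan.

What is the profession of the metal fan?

So house 1 gets metal for music genre.
That leaves folk as the music genre for house 2.
By clue 7, the architect is in house 3.
By clue 5, the disco fan is in house 3.
The doctor is in house 1 (clue 6).
House 2 profession: only nurse fits.
House 4 profession: only chef fits.
House 4's music genre must be country (nothing else left).
So: house 1 = doctor/metal, house 2 = nurse/folk, house 3 = architect/disco, house 4 = chef/country.

doctor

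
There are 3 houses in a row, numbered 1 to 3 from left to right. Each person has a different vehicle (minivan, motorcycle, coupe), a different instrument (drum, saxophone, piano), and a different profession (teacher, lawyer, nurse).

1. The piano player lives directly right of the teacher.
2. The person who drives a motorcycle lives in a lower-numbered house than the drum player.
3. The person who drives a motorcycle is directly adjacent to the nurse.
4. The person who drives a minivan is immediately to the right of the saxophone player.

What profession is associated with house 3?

The only instrument still possible for house 1 is saxophone.
Clue 4 places the person who drives a minivan in house 2.
House 1's vehicle must be motorcycle (nothing else left).
The only vehicle still possible for house 3 is coupe.
The nurse is in house 2 (clue 3).
House 3 profession: only lawyer fits.
Clue 1: the piano player is in house 2.
House 3 instrument: only drum fits.
The only profession still possible for house 1 is teacher.
So: house 1 = motorcycle/saxophone/teacher, house 2 = minivan/piano/nurse, house 3 = coupe/drum/lawyer.

lawyer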